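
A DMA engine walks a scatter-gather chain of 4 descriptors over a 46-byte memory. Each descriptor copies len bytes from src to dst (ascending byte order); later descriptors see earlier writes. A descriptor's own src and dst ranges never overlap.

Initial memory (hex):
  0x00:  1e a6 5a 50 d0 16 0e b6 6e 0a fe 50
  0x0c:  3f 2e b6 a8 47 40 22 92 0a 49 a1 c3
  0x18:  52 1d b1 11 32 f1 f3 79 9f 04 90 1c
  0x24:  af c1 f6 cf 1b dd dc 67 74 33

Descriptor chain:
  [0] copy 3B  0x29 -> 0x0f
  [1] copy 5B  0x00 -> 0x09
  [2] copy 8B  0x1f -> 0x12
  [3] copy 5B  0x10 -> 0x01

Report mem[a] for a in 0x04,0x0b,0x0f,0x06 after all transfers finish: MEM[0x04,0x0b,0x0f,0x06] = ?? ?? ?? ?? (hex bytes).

MEM[0x04,0x0b,0x0f,0x06] = 9f 5a dd 0e

[0] 0x29->0x0f len=3 : dd dc 67
[1] 0x00->0x09 len=5 : 1e a6 5a 50 d0
[2] 0x1f->0x12 len=8 : 79 9f 04 90 1c af c1 f6
[3] 0x10->0x01 len=5 : dc 67 79 9f 04
query mem[0x04]=0x9f, mem[0x0b]=0x5a, mem[0x0f]=0xdd, mem[0x06]=0x0e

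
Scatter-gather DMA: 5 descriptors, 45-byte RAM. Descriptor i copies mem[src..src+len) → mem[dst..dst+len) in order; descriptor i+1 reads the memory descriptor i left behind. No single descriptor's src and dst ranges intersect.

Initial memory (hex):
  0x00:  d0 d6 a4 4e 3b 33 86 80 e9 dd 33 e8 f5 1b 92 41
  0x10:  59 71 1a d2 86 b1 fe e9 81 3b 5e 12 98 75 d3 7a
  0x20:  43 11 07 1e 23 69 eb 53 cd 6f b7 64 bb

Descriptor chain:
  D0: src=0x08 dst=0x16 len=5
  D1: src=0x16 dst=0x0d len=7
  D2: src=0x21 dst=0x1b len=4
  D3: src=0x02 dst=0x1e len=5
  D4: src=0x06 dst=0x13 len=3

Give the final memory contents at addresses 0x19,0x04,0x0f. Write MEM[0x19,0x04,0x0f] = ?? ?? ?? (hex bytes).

MEM[0x19,0x04,0x0f] = e8 3b 33

D0: mem[0x16..0x1a] <- [e9 dd 33 e8 f5]
D1: mem[0x0d..0x13] <- [e9 dd 33 e8 f5 12 98]
D2: mem[0x1b..0x1e] <- [11 07 1e 23]
D3: mem[0x1e..0x22] <- [a4 4e 3b 33 86]
D4: mem[0x13..0x15] <- [86 80 e9]
query mem[0x19]=0xe8, mem[0x04]=0x3b, mem[0x0f]=0x33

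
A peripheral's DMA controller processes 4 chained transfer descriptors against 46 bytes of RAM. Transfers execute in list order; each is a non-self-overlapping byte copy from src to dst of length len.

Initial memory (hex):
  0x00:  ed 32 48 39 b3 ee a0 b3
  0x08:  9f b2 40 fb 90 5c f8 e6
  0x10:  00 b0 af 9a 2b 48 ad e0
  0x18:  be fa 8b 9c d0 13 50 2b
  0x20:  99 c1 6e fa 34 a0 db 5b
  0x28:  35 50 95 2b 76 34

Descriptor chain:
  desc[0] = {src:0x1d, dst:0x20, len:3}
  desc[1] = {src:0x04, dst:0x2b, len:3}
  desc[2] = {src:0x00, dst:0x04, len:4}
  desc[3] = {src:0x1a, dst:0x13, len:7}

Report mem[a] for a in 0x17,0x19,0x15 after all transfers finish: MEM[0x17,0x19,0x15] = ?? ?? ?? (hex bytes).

MEM[0x17,0x19,0x15] = 50 13 d0

D0: mem[0x20..0x22] <- [13 50 2b]
D1: mem[0x2b..0x2d] <- [b3 ee a0]
D2: mem[0x04..0x07] <- [ed 32 48 39]
D3: mem[0x13..0x19] <- [8b 9c d0 13 50 2b 13]
query mem[0x17]=0x50, mem[0x19]=0x13, mem[0x15]=0xd0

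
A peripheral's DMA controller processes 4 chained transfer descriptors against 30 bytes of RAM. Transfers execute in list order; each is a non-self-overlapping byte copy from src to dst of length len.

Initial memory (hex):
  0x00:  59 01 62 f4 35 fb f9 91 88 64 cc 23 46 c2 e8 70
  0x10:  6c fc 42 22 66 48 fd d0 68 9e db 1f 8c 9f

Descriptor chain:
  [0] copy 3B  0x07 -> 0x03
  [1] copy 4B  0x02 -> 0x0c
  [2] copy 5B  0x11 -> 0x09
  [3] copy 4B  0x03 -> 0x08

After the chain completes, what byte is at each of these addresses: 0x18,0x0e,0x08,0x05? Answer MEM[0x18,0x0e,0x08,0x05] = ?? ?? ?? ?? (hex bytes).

D0: mem[0x03..0x05] <- [91 88 64]
D1: mem[0x0c..0x0f] <- [62 91 88 64]
D2: mem[0x09..0x0d] <- [fc 42 22 66 48]
D3: mem[0x08..0x0b] <- [91 88 64 f9]
query mem[0x18]=0x68, mem[0x0e]=0x88, mem[0x08]=0x91, mem[0x05]=0x64

MEM[0x18,0x0e,0x08,0x05] = 68 88 91 64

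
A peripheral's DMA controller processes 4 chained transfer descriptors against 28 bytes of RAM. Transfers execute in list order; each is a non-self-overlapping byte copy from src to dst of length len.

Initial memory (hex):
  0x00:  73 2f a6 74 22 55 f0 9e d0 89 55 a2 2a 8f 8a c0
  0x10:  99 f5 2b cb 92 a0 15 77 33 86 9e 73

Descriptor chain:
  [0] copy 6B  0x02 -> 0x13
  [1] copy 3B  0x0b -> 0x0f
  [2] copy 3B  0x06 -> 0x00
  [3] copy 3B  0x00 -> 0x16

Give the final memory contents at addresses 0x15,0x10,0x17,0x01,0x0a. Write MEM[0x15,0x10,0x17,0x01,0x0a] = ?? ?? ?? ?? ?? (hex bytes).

MEM[0x15,0x10,0x17,0x01,0x0a] = 22 2a 9e 9e 55

  after D0: wrote 6B at 0x13 = a6742255f09e
  after D1: wrote 3B at 0x0f = a22a8f
  after D2: wrote 3B at 0x00 = f09ed0
  after D3: wrote 3B at 0x16 = f09ed0
query mem[0x15]=0x22, mem[0x10]=0x2a, mem[0x17]=0x9e, mem[0x01]=0x9e, mem[0x0a]=0x55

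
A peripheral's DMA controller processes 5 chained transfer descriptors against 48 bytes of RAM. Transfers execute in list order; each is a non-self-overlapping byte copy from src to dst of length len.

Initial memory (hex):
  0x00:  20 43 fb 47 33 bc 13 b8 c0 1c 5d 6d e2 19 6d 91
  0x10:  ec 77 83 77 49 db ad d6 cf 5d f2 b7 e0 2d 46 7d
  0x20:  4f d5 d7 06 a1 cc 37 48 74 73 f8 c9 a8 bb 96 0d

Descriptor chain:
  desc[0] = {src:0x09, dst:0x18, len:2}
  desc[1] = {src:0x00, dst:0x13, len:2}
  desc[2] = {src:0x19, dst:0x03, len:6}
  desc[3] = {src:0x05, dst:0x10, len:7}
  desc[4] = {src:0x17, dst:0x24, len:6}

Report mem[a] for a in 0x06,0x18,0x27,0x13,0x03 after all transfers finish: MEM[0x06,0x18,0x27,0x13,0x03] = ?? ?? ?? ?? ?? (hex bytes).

[0] 0x09->0x18 len=2 : 1c 5d
[1] 0x00->0x13 len=2 : 20 43
[2] 0x19->0x03 len=6 : 5d f2 b7 e0 2d 46
[3] 0x05->0x10 len=7 : b7 e0 2d 46 1c 5d 6d
[4] 0x17->0x24 len=6 : d6 1c 5d f2 b7 e0
query mem[0x06]=0xe0, mem[0x18]=0x1c, mem[0x27]=0xf2, mem[0x13]=0x46, mem[0x03]=0x5d

MEM[0x06,0x18,0x27,0x13,0x03] = e0 1c f2 46 5d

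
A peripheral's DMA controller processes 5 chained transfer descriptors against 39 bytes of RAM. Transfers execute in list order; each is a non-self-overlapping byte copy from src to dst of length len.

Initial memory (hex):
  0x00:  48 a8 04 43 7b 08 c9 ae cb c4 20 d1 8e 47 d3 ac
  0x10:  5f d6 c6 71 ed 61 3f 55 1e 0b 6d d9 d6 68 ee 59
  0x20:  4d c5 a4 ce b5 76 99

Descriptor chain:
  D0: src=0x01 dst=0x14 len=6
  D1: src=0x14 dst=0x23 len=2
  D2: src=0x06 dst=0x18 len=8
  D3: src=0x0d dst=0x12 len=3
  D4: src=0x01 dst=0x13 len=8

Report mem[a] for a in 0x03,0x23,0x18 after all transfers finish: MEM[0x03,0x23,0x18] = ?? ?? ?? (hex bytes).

#0 dst[0x14+6] := {0xa8,0x04,0x43,0x7b,0x08,0xc9}
#1 dst[0x23+2] := {0xa8,0x04}
#2 dst[0x18+8] := {0xc9,0xae,0xcb,0xc4,0x20,0xd1,0x8e,0x47}
#3 dst[0x12+3] := {0x47,0xd3,0xac}
#4 dst[0x13+8] := {0xa8,0x04,0x43,0x7b,0x08,0xc9,0xae,0xcb}
query mem[0x03]=0x43, mem[0x23]=0xa8, mem[0x18]=0xc9

MEM[0x03,0x23,0x18] = 43 a8 c9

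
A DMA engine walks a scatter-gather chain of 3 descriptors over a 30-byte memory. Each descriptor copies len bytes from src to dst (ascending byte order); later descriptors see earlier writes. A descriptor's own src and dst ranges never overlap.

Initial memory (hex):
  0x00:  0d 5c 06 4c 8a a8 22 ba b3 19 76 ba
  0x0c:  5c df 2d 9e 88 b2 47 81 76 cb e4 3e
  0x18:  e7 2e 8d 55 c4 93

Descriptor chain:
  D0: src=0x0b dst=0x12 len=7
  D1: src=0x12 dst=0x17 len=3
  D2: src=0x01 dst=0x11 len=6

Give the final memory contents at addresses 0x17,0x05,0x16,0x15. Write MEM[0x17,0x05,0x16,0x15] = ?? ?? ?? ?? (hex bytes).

MEM[0x17,0x05,0x16,0x15] = ba a8 22 a8

D0: mem[0x12..0x18] <- [ba 5c df 2d 9e 88 b2]
D1: mem[0x17..0x19] <- [ba 5c df]
D2: mem[0x11..0x16] <- [5c 06 4c 8a a8 22]
query mem[0x17]=0xba, mem[0x05]=0xa8, mem[0x16]=0x22, mem[0x15]=0xa8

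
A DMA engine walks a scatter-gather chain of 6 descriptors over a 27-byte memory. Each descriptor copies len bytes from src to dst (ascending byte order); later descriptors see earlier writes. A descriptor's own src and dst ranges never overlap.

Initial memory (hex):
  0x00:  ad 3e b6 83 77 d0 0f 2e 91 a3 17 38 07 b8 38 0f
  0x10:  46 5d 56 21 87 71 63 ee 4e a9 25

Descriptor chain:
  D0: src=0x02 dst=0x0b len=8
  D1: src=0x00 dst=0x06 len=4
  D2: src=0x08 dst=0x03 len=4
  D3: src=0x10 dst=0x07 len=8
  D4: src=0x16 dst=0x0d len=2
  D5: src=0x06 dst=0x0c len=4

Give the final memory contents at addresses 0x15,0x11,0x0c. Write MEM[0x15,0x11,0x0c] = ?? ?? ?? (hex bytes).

[0] 0x02->0x0b len=8 : b6 83 77 d0 0f 2e 91 a3
[1] 0x00->0x06 len=4 : ad 3e b6 83
[2] 0x08->0x03 len=4 : b6 83 17 b6
[3] 0x10->0x07 len=8 : 2e 91 a3 21 87 71 63 ee
[4] 0x16->0x0d len=2 : 63 ee
[5] 0x06->0x0c len=4 : b6 2e 91 a3
query mem[0x15]=0x71, mem[0x11]=0x91, mem[0x0c]=0xb6

MEM[0x15,0x11,0x0c] = 71 91 b6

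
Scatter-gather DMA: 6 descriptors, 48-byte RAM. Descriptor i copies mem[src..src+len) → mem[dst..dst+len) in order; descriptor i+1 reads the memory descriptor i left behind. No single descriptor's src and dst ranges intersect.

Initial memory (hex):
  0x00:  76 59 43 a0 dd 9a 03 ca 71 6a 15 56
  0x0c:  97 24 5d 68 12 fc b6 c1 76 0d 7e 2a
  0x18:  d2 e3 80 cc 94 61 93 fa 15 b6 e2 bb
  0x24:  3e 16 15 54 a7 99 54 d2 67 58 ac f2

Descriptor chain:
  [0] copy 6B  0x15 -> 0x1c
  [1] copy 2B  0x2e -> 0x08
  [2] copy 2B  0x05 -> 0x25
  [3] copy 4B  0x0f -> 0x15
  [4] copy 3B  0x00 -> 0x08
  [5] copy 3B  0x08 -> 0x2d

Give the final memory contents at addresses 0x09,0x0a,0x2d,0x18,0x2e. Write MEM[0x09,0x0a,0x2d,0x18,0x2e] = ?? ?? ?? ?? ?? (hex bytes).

D0: mem[0x1c..0x21] <- [0d 7e 2a d2 e3 80]
D1: mem[0x08..0x09] <- [ac f2]
D2: mem[0x25..0x26] <- [9a 03]
D3: mem[0x15..0x18] <- [68 12 fc b6]
D4: mem[0x08..0x0a] <- [76 59 43]
D5: mem[0x2d..0x2f] <- [76 59 43]
query mem[0x09]=0x59, mem[0x0a]=0x43, mem[0x2d]=0x76, mem[0x18]=0xb6, mem[0x2e]=0x59

MEM[0x09,0x0a,0x2d,0x18,0x2e] = 59 43 76 b6 59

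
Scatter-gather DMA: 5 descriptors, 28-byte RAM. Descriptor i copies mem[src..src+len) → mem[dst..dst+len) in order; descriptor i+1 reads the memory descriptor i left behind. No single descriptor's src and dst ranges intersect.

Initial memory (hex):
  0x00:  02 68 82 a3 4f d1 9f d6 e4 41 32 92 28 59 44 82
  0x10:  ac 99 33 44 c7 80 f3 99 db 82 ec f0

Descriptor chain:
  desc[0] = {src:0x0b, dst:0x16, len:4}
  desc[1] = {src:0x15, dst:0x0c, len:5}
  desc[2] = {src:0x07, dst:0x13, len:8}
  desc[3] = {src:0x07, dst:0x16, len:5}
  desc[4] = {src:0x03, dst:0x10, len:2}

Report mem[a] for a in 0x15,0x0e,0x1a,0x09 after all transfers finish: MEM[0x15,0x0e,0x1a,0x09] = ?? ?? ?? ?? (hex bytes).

MEM[0x15,0x0e,0x1a,0x09] = 41 28 92 41

#0 dst[0x16+4] := {0x92,0x28,0x59,0x44}
#1 dst[0x0c+5] := {0x80,0x92,0x28,0x59,0x44}
#2 dst[0x13+8] := {0xd6,0xe4,0x41,0x32,0x92,0x80,0x92,0x28}
#3 dst[0x16+5] := {0xd6,0xe4,0x41,0x32,0x92}
#4 dst[0x10+2] := {0xa3,0x4f}
query mem[0x15]=0x41, mem[0x0e]=0x28, mem[0x1a]=0x92, mem[0x09]=0x41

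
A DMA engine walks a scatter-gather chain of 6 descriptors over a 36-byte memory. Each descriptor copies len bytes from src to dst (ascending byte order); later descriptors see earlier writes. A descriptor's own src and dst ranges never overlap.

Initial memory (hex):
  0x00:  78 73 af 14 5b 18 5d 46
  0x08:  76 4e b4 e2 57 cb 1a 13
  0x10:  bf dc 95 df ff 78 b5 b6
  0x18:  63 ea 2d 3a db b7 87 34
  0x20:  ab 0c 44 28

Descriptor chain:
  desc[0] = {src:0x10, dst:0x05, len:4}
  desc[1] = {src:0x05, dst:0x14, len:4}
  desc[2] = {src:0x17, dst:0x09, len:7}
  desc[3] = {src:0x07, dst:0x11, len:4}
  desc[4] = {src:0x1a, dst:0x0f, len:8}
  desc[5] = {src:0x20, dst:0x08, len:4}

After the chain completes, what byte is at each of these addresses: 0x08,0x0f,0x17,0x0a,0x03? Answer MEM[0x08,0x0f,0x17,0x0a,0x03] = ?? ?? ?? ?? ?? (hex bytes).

  after D0: wrote 4B at 0x05 = bfdc95df
  after D1: wrote 4B at 0x14 = bfdc95df
  after D2: wrote 7B at 0x09 = df63ea2d3adbb7
  after D3: wrote 4B at 0x11 = 95dfdf63
  after D4: wrote 8B at 0x0f = 2d3adbb78734ab0c
  after D5: wrote 4B at 0x08 = ab0c4428
query mem[0x08]=0xab, mem[0x0f]=0x2d, mem[0x17]=0xdf, mem[0x0a]=0x44, mem[0x03]=0x14

MEM[0x08,0x0f,0x17,0x0a,0x03] = ab 2d df 44 14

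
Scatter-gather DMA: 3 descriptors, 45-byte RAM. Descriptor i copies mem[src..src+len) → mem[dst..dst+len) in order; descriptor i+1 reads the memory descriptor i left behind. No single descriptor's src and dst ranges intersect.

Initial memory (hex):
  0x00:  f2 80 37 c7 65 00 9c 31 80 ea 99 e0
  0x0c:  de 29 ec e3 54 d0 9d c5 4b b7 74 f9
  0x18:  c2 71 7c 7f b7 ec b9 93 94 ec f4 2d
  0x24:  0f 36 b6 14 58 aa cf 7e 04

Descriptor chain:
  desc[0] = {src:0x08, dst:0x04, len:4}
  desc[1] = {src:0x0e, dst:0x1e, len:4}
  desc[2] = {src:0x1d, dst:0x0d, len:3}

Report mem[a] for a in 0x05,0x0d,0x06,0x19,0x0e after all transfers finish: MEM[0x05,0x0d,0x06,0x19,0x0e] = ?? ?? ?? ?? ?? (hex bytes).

MEM[0x05,0x0d,0x06,0x19,0x0e] = ea ec 99 71 ec

  after D0: wrote 4B at 0x04 = 80ea99e0
  after D1: wrote 4B at 0x1e = ece354d0
  after D2: wrote 3B at 0x0d = ecece3
query mem[0x05]=0xea, mem[0x0d]=0xec, mem[0x06]=0x99, mem[0x19]=0x71, mem[0x0e]=0xec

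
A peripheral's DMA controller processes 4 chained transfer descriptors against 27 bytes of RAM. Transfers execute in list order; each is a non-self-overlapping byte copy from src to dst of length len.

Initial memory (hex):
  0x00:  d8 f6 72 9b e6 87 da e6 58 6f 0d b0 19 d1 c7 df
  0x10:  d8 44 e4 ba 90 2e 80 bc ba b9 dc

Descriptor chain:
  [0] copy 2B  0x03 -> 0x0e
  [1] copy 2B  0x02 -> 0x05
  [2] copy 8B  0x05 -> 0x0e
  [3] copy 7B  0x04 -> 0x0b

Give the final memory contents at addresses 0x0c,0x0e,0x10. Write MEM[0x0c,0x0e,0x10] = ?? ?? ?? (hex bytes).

MEM[0x0c,0x0e,0x10] = 72 e6 6f

D0: mem[0x0e..0x0f] <- [9b e6]
D1: mem[0x05..0x06] <- [72 9b]
D2: mem[0x0e..0x15] <- [72 9b e6 58 6f 0d b0 19]
D3: mem[0x0b..0x11] <- [e6 72 9b e6 58 6f 0d]
query mem[0x0c]=0x72, mem[0x0e]=0xe6, mem[0x10]=0x6f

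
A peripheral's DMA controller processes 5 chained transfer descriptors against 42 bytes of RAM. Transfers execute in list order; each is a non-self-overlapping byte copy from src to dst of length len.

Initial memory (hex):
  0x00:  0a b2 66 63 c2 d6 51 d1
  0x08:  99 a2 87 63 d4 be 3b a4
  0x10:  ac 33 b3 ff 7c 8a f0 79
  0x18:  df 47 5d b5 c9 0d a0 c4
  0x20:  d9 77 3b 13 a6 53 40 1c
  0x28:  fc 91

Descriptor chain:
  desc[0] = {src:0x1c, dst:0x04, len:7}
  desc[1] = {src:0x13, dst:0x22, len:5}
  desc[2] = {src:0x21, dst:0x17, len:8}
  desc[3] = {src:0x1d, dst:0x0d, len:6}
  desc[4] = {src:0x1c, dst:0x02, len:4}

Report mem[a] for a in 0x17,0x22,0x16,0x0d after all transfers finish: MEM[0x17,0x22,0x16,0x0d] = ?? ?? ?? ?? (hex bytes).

  after D0: wrote 7B at 0x04 = c90da0c4d9773b
  after D1: wrote 5B at 0x22 = ff7c8af079
  after D2: wrote 8B at 0x17 = 77ff7c8af0791cfc
  after D3: wrote 6B at 0x0d = 1cfcc4d977ff
  after D4: wrote 4B at 0x02 = 791cfcc4
query mem[0x17]=0x77, mem[0x22]=0xff, mem[0x16]=0xf0, mem[0x0d]=0x1c

MEM[0x17,0x22,0x16,0x0d] = 77 ff f0 1c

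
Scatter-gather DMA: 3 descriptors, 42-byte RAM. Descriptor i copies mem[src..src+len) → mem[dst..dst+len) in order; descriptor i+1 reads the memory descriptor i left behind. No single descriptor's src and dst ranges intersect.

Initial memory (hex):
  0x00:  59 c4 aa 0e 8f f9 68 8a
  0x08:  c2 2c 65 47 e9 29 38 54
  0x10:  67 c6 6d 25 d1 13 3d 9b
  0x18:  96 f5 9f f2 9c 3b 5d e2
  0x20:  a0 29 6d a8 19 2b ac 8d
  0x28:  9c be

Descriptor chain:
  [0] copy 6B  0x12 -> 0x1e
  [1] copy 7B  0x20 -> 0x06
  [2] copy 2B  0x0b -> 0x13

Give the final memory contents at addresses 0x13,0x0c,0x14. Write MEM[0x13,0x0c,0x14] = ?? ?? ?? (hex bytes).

MEM[0x13,0x0c,0x14] = 2b ac ac

#0 dst[0x1e+6] := {0x6d,0x25,0xd1,0x13,0x3d,0x9b}
#1 dst[0x06+7] := {0xd1,0x13,0x3d,0x9b,0x19,0x2b,0xac}
#2 dst[0x13+2] := {0x2b,0xac}
query mem[0x13]=0x2b, mem[0x0c]=0xac, mem[0x14]=0xac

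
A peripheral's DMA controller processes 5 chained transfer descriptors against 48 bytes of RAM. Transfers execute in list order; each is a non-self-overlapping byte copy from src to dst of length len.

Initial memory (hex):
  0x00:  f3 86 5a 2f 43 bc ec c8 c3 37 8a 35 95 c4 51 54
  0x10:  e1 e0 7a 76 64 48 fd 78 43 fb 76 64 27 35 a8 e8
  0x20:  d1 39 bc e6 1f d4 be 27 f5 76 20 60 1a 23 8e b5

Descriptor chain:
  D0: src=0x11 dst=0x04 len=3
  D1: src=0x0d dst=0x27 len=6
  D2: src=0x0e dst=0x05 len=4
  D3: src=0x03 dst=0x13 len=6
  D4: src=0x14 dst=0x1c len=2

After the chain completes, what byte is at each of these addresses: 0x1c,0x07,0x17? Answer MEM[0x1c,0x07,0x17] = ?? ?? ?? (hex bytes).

MEM[0x1c,0x07,0x17] = e0 e1 e1

#0 dst[0x04+3] := {0xe0,0x7a,0x76}
#1 dst[0x27+6] := {0xc4,0x51,0x54,0xe1,0xe0,0x7a}
#2 dst[0x05+4] := {0x51,0x54,0xe1,0xe0}
#3 dst[0x13+6] := {0x2f,0xe0,0x51,0x54,0xe1,0xe0}
#4 dst[0x1c+2] := {0xe0,0x51}
query mem[0x1c]=0xe0, mem[0x07]=0xe1, mem[0x17]=0xe1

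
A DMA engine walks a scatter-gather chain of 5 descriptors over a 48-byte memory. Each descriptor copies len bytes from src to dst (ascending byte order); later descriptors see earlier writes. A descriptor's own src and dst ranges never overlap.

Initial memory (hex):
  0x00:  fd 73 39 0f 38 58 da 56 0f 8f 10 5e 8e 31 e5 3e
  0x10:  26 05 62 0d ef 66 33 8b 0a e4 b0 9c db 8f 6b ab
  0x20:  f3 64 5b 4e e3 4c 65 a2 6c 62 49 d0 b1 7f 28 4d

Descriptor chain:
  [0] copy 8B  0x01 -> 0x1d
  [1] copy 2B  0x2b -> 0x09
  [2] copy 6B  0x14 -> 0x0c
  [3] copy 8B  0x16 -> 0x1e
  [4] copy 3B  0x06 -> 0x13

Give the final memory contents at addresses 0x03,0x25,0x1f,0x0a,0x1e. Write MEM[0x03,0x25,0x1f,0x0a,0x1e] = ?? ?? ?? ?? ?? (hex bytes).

D0: mem[0x1d..0x24] <- [73 39 0f 38 58 da 56 0f]
D1: mem[0x09..0x0a] <- [d0 b1]
D2: mem[0x0c..0x11] <- [ef 66 33 8b 0a e4]
D3: mem[0x1e..0x25] <- [33 8b 0a e4 b0 9c db 73]
D4: mem[0x13..0x15] <- [da 56 0f]
query mem[0x03]=0x0f, mem[0x25]=0x73, mem[0x1f]=0x8b, mem[0x0a]=0xb1, mem[0x1e]=0x33

MEM[0x03,0x25,0x1f,0x0a,0x1e] = 0f 73 8b b1 33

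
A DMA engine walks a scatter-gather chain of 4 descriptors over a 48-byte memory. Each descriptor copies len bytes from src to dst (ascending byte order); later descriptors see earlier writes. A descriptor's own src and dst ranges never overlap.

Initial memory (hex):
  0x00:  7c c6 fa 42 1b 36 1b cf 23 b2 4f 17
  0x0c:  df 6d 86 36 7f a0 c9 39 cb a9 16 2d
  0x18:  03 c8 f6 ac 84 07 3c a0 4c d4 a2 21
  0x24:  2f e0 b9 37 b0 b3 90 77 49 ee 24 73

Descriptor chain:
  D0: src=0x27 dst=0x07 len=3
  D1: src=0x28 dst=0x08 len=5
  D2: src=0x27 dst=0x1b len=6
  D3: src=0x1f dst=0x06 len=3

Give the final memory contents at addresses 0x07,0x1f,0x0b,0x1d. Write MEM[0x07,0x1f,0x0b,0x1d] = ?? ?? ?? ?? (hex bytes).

  after D0: wrote 3B at 0x07 = 37b0b3
  after D1: wrote 5B at 0x08 = b0b3907749
  after D2: wrote 6B at 0x1b = 37b0b3907749
  after D3: wrote 3B at 0x06 = 7749d4
query mem[0x07]=0x49, mem[0x1f]=0x77, mem[0x0b]=0x77, mem[0x1d]=0xb3

MEM[0x07,0x1f,0x0b,0x1d] = 49 77 77 b3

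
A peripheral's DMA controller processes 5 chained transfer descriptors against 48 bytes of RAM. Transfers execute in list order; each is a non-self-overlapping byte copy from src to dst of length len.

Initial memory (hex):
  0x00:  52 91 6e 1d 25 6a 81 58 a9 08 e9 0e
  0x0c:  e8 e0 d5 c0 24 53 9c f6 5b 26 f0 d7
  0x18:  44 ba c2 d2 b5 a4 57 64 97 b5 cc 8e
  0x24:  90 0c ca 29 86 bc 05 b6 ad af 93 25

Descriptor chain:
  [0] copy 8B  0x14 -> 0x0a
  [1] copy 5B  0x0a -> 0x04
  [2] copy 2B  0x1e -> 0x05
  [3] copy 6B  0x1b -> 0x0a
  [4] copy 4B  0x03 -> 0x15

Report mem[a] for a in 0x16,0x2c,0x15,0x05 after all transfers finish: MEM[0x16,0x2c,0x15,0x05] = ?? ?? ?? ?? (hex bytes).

#0 dst[0x0a+8] := {0x5b,0x26,0xf0,0xd7,0x44,0xba,0xc2,0xd2}
#1 dst[0x04+5] := {0x5b,0x26,0xf0,0xd7,0x44}
#2 dst[0x05+2] := {0x57,0x64}
#3 dst[0x0a+6] := {0xd2,0xb5,0xa4,0x57,0x64,0x97}
#4 dst[0x15+4] := {0x1d,0x5b,0x57,0x64}
query mem[0x16]=0x5b, mem[0x2c]=0xad, mem[0x15]=0x1d, mem[0x05]=0x57

MEM[0x16,0x2c,0x15,0x05] = 5b ad 1d 57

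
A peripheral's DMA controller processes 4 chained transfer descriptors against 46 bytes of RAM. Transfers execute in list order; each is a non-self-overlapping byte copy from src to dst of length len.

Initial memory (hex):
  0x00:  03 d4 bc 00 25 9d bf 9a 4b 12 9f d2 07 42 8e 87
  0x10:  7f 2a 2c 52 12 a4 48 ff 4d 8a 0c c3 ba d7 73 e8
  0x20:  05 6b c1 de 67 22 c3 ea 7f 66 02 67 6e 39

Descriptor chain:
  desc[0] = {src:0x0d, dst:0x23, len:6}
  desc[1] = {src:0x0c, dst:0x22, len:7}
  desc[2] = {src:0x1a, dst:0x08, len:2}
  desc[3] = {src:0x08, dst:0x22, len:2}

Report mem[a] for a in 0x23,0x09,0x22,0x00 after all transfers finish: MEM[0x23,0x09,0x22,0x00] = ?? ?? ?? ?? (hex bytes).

MEM[0x23,0x09,0x22,0x00] = c3 c3 0c 03

  after D0: wrote 6B at 0x23 = 428e877f2a2c
  after D1: wrote 7B at 0x22 = 07428e877f2a2c
  after D2: wrote 2B at 0x08 = 0cc3
  after D3: wrote 2B at 0x22 = 0cc3
query mem[0x23]=0xc3, mem[0x09]=0xc3, mem[0x22]=0x0c, mem[0x00]=0x03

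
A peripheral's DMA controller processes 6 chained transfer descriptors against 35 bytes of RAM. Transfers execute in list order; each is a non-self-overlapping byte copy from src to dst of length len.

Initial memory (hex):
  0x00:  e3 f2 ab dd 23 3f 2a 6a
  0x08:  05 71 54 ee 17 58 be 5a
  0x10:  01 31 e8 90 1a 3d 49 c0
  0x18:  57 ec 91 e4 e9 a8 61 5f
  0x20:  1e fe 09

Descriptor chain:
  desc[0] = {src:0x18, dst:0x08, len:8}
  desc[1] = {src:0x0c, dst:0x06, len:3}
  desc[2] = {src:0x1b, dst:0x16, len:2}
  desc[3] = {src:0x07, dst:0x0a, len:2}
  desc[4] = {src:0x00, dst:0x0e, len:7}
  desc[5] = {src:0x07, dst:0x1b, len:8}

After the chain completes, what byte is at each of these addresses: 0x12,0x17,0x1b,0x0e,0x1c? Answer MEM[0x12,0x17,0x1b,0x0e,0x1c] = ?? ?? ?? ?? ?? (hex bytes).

[0] 0x18->0x08 len=8 : 57 ec 91 e4 e9 a8 61 5f
[1] 0x0c->0x06 len=3 : e9 a8 61
[2] 0x1b->0x16 len=2 : e4 e9
[3] 0x07->0x0a len=2 : a8 61
[4] 0x00->0x0e len=7 : e3 f2 ab dd 23 3f e9
[5] 0x07->0x1b len=8 : a8 61 ec a8 61 e9 a8 e3
query mem[0x12]=0x23, mem[0x17]=0xe9, mem[0x1b]=0xa8, mem[0x0e]=0xe3, mem[0x1c]=0x61

MEM[0x12,0x17,0x1b,0x0e,0x1c] = 23 e9 a8 e3 61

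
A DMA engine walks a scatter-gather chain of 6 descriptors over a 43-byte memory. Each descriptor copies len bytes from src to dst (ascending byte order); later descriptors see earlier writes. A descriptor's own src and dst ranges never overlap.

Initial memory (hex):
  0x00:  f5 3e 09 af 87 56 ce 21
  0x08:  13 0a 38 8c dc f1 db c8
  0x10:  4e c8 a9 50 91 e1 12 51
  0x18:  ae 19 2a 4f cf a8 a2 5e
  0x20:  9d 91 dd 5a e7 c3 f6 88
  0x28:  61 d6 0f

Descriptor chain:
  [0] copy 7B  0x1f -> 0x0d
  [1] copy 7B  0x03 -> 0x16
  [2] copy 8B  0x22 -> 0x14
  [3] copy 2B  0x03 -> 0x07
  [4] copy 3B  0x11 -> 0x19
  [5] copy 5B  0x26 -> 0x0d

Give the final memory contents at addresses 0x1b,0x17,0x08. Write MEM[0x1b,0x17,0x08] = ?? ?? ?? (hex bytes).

  after D0: wrote 7B at 0x0d = 5e9d91dd5ae7c3
  after D1: wrote 7B at 0x16 = af8756ce21130a
  after D2: wrote 8B at 0x14 = dd5ae7c3f68861d6
  after D3: wrote 2B at 0x07 = af87
  after D4: wrote 3B at 0x19 = 5ae7c3
  after D5: wrote 5B at 0x0d = f68861d60f
query mem[0x1b]=0xc3, mem[0x17]=0xc3, mem[0x08]=0x87

MEM[0x1b,0x17,0x08] = c3 c3 87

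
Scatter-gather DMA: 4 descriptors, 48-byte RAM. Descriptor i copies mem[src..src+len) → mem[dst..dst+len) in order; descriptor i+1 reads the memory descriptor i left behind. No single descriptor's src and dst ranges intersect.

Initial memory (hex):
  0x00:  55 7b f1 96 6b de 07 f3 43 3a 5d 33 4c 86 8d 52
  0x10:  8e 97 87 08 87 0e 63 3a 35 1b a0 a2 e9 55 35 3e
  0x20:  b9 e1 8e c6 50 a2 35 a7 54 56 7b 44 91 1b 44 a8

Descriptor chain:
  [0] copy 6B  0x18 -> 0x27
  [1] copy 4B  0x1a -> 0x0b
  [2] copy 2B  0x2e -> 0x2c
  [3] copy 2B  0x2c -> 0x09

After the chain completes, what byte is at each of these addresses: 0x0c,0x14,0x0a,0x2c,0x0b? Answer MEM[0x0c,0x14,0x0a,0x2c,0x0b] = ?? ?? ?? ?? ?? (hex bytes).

MEM[0x0c,0x14,0x0a,0x2c,0x0b] = a2 87 a8 44 a0

  after D0: wrote 6B at 0x27 = 351ba0a2e955
  after D1: wrote 4B at 0x0b = a0a2e955
  after D2: wrote 2B at 0x2c = 44a8
  after D3: wrote 2B at 0x09 = 44a8
query mem[0x0c]=0xa2, mem[0x14]=0x87, mem[0x0a]=0xa8, mem[0x2c]=0x44, mem[0x0b]=0xa0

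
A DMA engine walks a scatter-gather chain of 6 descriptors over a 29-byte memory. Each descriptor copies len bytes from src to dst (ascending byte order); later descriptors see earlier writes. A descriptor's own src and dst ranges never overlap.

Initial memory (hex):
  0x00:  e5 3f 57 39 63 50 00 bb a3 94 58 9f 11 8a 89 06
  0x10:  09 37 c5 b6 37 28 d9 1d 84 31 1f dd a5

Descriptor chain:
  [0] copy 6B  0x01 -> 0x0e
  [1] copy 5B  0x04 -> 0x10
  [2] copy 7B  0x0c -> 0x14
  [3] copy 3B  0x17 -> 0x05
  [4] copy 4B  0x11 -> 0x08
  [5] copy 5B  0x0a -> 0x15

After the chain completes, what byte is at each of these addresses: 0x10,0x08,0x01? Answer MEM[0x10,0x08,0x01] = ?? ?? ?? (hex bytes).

  after D0: wrote 6B at 0x0e = 3f5739635000
  after D1: wrote 5B at 0x10 = 635000bba3
  after D2: wrote 7B at 0x14 = 118a3f57635000
  after D3: wrote 3B at 0x05 = 576350
  after D4: wrote 4B at 0x08 = 5000bb11
  after D5: wrote 5B at 0x15 = bb11118a3f
query mem[0x10]=0x63, mem[0x08]=0x50, mem[0x01]=0x3f

MEM[0x10,0x08,0x01] = 63 50 3f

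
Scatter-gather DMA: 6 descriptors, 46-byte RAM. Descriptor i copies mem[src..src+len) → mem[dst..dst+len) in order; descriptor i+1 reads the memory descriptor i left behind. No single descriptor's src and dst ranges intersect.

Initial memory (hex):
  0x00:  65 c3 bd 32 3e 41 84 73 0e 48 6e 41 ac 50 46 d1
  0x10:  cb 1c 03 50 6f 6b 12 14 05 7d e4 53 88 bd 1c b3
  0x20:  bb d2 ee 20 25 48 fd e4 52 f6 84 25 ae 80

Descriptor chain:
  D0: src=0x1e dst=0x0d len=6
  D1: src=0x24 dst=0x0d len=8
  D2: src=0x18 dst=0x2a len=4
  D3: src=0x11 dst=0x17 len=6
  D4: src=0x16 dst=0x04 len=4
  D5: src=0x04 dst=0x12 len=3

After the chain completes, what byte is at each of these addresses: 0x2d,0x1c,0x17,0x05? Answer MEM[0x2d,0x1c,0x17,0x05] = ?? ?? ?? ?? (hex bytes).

MEM[0x2d,0x1c,0x17,0x05] = 53 12 52 52

#0 dst[0x0d+6] := {0x1c,0xb3,0xbb,0xd2,0xee,0x20}
#1 dst[0x0d+8] := {0x25,0x48,0xfd,0xe4,0x52,0xf6,0x84,0x25}
#2 dst[0x2a+4] := {0x05,0x7d,0xe4,0x53}
#3 dst[0x17+6] := {0x52,0xf6,0x84,0x25,0x6b,0x12}
#4 dst[0x04+4] := {0x12,0x52,0xf6,0x84}
#5 dst[0x12+3] := {0x12,0x52,0xf6}
query mem[0x2d]=0x53, mem[0x1c]=0x12, mem[0x17]=0x52, mem[0x05]=0x52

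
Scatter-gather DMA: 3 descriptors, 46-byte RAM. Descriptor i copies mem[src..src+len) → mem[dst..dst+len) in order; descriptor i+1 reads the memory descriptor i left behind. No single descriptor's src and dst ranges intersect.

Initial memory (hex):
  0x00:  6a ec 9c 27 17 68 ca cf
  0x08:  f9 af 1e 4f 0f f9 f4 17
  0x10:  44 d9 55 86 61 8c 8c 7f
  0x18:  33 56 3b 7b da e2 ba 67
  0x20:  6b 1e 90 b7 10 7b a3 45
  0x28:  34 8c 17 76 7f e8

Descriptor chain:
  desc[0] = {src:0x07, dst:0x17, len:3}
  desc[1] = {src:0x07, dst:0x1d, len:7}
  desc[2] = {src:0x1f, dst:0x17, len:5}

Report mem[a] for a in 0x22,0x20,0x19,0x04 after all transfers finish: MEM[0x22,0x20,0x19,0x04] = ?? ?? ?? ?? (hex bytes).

MEM[0x22,0x20,0x19,0x04] = 0f 1e 4f 17

D0: mem[0x17..0x19] <- [cf f9 af]
D1: mem[0x1d..0x23] <- [cf f9 af 1e 4f 0f f9]
D2: mem[0x17..0x1b] <- [af 1e 4f 0f f9]
query mem[0x22]=0x0f, mem[0x20]=0x1e, mem[0x19]=0x4f, mem[0x04]=0x17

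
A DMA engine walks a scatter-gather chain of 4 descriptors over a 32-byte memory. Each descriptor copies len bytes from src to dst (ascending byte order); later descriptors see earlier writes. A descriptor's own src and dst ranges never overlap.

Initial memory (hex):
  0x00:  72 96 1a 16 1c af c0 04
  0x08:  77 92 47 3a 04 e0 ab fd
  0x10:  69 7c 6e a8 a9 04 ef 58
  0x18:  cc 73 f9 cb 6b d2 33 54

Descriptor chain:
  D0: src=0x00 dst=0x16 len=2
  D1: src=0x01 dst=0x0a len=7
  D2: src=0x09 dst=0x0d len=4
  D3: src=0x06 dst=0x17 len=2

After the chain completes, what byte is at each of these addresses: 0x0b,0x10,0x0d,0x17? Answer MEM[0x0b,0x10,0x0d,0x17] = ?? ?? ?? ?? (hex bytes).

MEM[0x0b,0x10,0x0d,0x17] = 1a 16 92 c0

[0] 0x00->0x16 len=2 : 72 96
[1] 0x01->0x0a len=7 : 96 1a 16 1c af c0 04
[2] 0x09->0x0d len=4 : 92 96 1a 16
[3] 0x06->0x17 len=2 : c0 04
query mem[0x0b]=0x1a, mem[0x10]=0x16, mem[0x0d]=0x92, mem[0x17]=0xc0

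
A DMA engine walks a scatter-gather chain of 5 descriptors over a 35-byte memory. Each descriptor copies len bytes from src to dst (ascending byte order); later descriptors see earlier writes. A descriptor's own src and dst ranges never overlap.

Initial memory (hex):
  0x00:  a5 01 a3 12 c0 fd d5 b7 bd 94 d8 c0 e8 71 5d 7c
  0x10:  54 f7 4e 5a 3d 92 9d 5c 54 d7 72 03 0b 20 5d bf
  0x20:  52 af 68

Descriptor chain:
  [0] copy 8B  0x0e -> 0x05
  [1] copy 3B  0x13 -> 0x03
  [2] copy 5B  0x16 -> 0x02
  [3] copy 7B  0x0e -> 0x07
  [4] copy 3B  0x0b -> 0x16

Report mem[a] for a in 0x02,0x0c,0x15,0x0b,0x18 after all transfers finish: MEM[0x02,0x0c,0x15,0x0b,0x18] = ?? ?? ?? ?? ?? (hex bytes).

MEM[0x02,0x0c,0x15,0x0b,0x18] = 9d 5a 92 4e 3d

D0: mem[0x05..0x0c] <- [5d 7c 54 f7 4e 5a 3d 92]
D1: mem[0x03..0x05] <- [5a 3d 92]
D2: mem[0x02..0x06] <- [9d 5c 54 d7 72]
D3: mem[0x07..0x0d] <- [5d 7c 54 f7 4e 5a 3d]
D4: mem[0x16..0x18] <- [4e 5a 3d]
query mem[0x02]=0x9d, mem[0x0c]=0x5a, mem[0x15]=0x92, mem[0x0b]=0x4e, mem[0x18]=0x3d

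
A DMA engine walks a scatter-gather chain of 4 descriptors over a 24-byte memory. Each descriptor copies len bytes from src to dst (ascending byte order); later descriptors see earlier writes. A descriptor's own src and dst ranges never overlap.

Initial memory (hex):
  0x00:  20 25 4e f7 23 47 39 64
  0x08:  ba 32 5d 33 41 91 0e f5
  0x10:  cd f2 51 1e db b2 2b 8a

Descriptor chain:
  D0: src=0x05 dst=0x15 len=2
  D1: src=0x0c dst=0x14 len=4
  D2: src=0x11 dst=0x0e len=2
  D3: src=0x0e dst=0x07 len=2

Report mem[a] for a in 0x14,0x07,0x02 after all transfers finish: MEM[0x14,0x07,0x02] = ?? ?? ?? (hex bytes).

#0 dst[0x15+2] := {0x47,0x39}
#1 dst[0x14+4] := {0x41,0x91,0x0e,0xf5}
#2 dst[0x0e+2] := {0xf2,0x51}
#3 dst[0x07+2] := {0xf2,0x51}
query mem[0x14]=0x41, mem[0x07]=0xf2, mem[0x02]=0x4e

MEM[0x14,0x07,0x02] = 41 f2 4e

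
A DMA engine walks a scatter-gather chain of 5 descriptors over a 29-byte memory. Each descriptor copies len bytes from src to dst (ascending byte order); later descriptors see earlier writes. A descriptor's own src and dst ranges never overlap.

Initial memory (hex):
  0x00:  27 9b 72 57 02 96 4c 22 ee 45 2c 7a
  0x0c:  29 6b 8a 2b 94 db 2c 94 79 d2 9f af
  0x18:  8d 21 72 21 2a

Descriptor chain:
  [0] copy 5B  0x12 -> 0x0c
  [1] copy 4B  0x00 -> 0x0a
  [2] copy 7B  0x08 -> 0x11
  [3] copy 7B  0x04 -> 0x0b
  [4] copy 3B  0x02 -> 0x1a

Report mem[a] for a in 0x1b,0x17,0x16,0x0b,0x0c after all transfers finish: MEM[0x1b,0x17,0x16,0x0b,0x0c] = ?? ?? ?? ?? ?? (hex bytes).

D0: mem[0x0c..0x10] <- [2c 94 79 d2 9f]
D1: mem[0x0a..0x0d] <- [27 9b 72 57]
D2: mem[0x11..0x17] <- [ee 45 27 9b 72 57 79]
D3: mem[0x0b..0x11] <- [02 96 4c 22 ee 45 27]
D4: mem[0x1a..0x1c] <- [72 57 02]
query mem[0x1b]=0x57, mem[0x17]=0x79, mem[0x16]=0x57, mem[0x0b]=0x02, mem[0x0c]=0x96

MEM[0x1b,0x17,0x16,0x0b,0x0c] = 57 79 57 02 96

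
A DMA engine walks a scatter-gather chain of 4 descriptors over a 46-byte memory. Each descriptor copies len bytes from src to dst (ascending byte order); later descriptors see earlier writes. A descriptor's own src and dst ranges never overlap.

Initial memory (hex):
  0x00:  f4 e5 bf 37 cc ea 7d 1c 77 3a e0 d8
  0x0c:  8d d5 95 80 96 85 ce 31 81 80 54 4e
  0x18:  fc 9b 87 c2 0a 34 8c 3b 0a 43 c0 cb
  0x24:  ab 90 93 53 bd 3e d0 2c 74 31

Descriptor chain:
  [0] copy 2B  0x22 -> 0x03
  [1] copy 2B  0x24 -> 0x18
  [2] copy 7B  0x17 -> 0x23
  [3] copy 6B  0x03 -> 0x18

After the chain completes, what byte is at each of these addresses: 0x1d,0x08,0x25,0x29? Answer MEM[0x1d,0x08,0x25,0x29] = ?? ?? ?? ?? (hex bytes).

#0 dst[0x03+2] := {0xc0,0xcb}
#1 dst[0x18+2] := {0xab,0x90}
#2 dst[0x23+7] := {0x4e,0xab,0x90,0x87,0xc2,0x0a,0x34}
#3 dst[0x18+6] := {0xc0,0xcb,0xea,0x7d,0x1c,0x77}
query mem[0x1d]=0x77, mem[0x08]=0x77, mem[0x25]=0x90, mem[0x29]=0x34

MEM[0x1d,0x08,0x25,0x29] = 77 77 90 34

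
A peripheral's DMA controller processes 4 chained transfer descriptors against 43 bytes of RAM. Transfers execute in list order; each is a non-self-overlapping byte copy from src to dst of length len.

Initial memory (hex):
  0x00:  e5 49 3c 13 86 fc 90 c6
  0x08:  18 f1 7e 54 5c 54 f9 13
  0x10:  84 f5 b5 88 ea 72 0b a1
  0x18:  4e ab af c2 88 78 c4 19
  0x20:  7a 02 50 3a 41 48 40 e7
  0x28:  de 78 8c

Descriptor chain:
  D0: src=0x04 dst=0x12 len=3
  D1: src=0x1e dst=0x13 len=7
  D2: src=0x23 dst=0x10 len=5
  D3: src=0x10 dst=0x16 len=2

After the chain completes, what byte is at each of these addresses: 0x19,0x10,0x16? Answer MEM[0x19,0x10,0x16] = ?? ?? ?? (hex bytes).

MEM[0x19,0x10,0x16] = 41 3a 3a

D0: mem[0x12..0x14] <- [86 fc 90]
D1: mem[0x13..0x19] <- [c4 19 7a 02 50 3a 41]
D2: mem[0x10..0x14] <- [3a 41 48 40 e7]
D3: mem[0x16..0x17] <- [3a 41]
query mem[0x19]=0x41, mem[0x10]=0x3a, mem[0x16]=0x3a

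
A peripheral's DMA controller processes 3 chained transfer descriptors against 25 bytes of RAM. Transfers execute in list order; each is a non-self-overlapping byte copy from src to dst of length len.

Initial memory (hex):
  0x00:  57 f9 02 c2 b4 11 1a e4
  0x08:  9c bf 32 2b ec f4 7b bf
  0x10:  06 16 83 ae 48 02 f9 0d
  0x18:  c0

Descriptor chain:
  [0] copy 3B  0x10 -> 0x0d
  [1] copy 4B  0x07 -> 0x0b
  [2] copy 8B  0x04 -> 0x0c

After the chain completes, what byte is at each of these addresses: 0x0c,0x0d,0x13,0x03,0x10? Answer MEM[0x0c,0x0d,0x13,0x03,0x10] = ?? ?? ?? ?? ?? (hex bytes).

D0: mem[0x0d..0x0f] <- [06 16 83]
D1: mem[0x0b..0x0e] <- [e4 9c bf 32]
D2: mem[0x0c..0x13] <- [b4 11 1a e4 9c bf 32 e4]
query mem[0x0c]=0xb4, mem[0x0d]=0x11, mem[0x13]=0xe4, mem[0x03]=0xc2, mem[0x10]=0x9c

MEM[0x0c,0x0d,0x13,0x03,0x10] = b4 11 e4 c2 9c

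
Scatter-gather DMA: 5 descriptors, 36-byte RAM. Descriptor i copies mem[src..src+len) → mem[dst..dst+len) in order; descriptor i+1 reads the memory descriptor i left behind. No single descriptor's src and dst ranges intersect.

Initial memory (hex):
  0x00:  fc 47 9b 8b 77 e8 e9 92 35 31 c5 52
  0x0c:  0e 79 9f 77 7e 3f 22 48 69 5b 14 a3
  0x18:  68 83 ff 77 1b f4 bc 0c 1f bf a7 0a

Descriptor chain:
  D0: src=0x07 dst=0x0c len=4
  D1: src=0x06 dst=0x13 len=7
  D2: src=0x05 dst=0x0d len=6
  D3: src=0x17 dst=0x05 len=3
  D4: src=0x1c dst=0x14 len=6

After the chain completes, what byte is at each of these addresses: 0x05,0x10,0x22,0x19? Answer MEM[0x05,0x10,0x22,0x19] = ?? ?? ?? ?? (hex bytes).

D0: mem[0x0c..0x0f] <- [92 35 31 c5]
D1: mem[0x13..0x19] <- [e9 92 35 31 c5 52 92]
D2: mem[0x0d..0x12] <- [e8 e9 92 35 31 c5]
D3: mem[0x05..0x07] <- [c5 52 92]
D4: mem[0x14..0x19] <- [1b f4 bc 0c 1f bf]
query mem[0x05]=0xc5, mem[0x10]=0x35, mem[0x22]=0xa7, mem[0x19]=0xbf

MEM[0x05,0x10,0x22,0x19] = c5 35 a7 bf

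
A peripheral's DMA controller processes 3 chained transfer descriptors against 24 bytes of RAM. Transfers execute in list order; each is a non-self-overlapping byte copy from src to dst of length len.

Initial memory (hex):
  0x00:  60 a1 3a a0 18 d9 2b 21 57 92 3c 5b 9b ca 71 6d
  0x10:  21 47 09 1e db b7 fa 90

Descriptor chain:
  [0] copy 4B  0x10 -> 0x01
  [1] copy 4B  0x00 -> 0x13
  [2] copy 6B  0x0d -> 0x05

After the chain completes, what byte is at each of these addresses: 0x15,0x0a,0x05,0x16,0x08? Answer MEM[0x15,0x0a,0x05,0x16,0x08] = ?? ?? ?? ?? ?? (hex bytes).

MEM[0x15,0x0a,0x05,0x16,0x08] = 47 09 ca 09 21

#0 dst[0x01+4] := {0x21,0x47,0x09,0x1e}
#1 dst[0x13+4] := {0x60,0x21,0x47,0x09}
#2 dst[0x05+6] := {0xca,0x71,0x6d,0x21,0x47,0x09}
query mem[0x15]=0x47, mem[0x0a]=0x09, mem[0x05]=0xca, mem[0x16]=0x09, mem[0x08]=0x21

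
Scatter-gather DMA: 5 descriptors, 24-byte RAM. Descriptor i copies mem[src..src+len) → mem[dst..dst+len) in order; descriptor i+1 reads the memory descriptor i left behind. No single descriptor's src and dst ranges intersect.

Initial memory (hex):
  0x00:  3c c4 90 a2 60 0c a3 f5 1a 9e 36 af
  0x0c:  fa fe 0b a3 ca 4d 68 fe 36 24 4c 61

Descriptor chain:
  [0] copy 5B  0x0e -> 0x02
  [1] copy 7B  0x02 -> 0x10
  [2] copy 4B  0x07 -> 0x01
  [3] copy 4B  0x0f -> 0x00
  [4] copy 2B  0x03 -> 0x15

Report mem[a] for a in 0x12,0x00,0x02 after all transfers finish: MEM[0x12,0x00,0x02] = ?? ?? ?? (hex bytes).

MEM[0x12,0x00,0x02] = ca a3 a3

D0: mem[0x02..0x06] <- [0b a3 ca 4d 68]
D1: mem[0x10..0x16] <- [0b a3 ca 4d 68 f5 1a]
D2: mem[0x01..0x04] <- [f5 1a 9e 36]
D3: mem[0x00..0x03] <- [a3 0b a3 ca]
D4: mem[0x15..0x16] <- [ca 36]
query mem[0x12]=0xca, mem[0x00]=0xa3, mem[0x02]=0xa3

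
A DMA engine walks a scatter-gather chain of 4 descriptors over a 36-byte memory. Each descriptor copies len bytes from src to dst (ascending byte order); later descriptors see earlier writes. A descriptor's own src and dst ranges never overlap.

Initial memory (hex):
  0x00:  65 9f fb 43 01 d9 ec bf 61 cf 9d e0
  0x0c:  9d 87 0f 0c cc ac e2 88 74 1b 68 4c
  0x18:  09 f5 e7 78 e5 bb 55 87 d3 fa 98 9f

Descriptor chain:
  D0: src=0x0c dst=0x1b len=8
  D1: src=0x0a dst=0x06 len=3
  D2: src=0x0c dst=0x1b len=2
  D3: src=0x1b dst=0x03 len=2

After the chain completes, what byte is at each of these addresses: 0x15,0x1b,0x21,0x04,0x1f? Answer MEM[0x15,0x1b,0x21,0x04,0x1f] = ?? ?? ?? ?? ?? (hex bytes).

MEM[0x15,0x1b,0x21,0x04,0x1f] = 1b 9d e2 87 cc

[0] 0x0c->0x1b len=8 : 9d 87 0f 0c cc ac e2 88
[1] 0x0a->0x06 len=3 : 9d e0 9d
[2] 0x0c->0x1b len=2 : 9d 87
[3] 0x1b->0x03 len=2 : 9d 87
query mem[0x15]=0x1b, mem[0x1b]=0x9d, mem[0x21]=0xe2, mem[0x04]=0x87, mem[0x1f]=0xcc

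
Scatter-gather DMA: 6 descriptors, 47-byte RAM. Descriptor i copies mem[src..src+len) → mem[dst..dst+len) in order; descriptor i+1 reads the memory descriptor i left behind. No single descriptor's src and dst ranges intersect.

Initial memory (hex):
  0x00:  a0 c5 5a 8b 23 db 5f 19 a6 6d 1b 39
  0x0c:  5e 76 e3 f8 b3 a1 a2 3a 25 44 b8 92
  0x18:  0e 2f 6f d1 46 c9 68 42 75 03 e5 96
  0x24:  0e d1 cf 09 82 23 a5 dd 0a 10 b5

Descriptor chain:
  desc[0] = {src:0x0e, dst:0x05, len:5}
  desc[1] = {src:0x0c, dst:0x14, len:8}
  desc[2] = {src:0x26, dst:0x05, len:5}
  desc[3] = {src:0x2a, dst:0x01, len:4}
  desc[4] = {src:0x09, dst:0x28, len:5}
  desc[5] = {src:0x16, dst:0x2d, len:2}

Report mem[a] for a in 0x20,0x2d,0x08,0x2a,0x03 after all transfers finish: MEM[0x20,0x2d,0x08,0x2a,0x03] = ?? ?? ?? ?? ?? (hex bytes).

D0: mem[0x05..0x09] <- [e3 f8 b3 a1 a2]
D1: mem[0x14..0x1b] <- [5e 76 e3 f8 b3 a1 a2 3a]
D2: mem[0x05..0x09] <- [cf 09 82 23 a5]
D3: mem[0x01..0x04] <- [a5 dd 0a 10]
D4: mem[0x28..0x2c] <- [a5 1b 39 5e 76]
D5: mem[0x2d..0x2e] <- [e3 f8]
query mem[0x20]=0x75, mem[0x2d]=0xe3, mem[0x08]=0x23, mem[0x2a]=0x39, mem[0x03]=0x0a

MEM[0x20,0x2d,0x08,0x2a,0x03] = 75 e3 23 39 0a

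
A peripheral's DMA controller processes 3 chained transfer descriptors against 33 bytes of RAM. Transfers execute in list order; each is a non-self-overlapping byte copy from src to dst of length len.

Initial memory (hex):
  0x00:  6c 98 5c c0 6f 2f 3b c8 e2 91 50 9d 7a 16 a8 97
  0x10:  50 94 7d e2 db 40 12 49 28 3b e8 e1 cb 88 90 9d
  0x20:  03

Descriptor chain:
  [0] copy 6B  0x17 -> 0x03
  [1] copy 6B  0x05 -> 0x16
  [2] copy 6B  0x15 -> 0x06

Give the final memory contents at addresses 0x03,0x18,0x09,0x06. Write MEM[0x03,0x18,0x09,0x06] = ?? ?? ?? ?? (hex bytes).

D0: mem[0x03..0x08] <- [49 28 3b e8 e1 cb]
D1: mem[0x16..0x1b] <- [3b e8 e1 cb 91 50]
D2: mem[0x06..0x0b] <- [40 3b e8 e1 cb 91]
query mem[0x03]=0x49, mem[0x18]=0xe1, mem[0x09]=0xe1, mem[0x06]=0x40

MEM[0x03,0x18,0x09,0x06] = 49 e1 e1 40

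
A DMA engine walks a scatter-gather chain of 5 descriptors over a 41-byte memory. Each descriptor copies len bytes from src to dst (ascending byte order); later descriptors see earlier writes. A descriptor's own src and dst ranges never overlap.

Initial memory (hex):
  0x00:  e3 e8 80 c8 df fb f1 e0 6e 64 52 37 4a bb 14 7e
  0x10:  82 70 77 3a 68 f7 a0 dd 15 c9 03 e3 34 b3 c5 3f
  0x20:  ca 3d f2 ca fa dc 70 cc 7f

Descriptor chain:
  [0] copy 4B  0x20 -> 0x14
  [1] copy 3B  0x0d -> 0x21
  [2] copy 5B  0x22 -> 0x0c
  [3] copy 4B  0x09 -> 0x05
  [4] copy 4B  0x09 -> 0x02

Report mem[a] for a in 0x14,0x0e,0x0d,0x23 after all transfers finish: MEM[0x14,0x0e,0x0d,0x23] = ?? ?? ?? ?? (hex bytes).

MEM[0x14,0x0e,0x0d,0x23] = ca fa 7e 7e

#0 dst[0x14+4] := {0xca,0x3d,0xf2,0xca}
#1 dst[0x21+3] := {0xbb,0x14,0x7e}
#2 dst[0x0c+5] := {0x14,0x7e,0xfa,0xdc,0x70}
#3 dst[0x05+4] := {0x64,0x52,0x37,0x14}
#4 dst[0x02+4] := {0x64,0x52,0x37,0x14}
query mem[0x14]=0xca, mem[0x0e]=0xfa, mem[0x0d]=0x7e, mem[0x23]=0x7e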